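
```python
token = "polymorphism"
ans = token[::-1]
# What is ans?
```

token has length 12. The slice token[::-1] selects indices [11, 10, 9, 8, 7, 6, 5, 4, 3, 2, 1, 0] (11->'m', 10->'s', 9->'i', 8->'h', 7->'p', 6->'r', 5->'o', 4->'m', 3->'y', 2->'l', 1->'o', 0->'p'), giving 'msihpromylop'.

'msihpromylop'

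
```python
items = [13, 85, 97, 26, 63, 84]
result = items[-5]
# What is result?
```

items has length 6. Negative index -5 maps to positive index 6 + (-5) = 1. items[1] = 85.

85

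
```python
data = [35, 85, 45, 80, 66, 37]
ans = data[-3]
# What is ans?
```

data has length 6. Negative index -3 maps to positive index 6 + (-3) = 3. data[3] = 80.

80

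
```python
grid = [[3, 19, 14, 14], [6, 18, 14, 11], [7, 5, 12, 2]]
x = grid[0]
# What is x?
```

grid has 3 rows. Row 0 is [3, 19, 14, 14].

[3, 19, 14, 14]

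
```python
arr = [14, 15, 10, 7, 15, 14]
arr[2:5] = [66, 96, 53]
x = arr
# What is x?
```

arr starts as [14, 15, 10, 7, 15, 14] (length 6). The slice arr[2:5] covers indices [2, 3, 4] with values [10, 7, 15]. Replacing that slice with [66, 96, 53] (same length) produces [14, 15, 66, 96, 53, 14].

[14, 15, 66, 96, 53, 14]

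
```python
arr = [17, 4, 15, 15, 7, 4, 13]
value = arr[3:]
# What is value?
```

arr has length 7. The slice arr[3:] selects indices [3, 4, 5, 6] (3->15, 4->7, 5->4, 6->13), giving [15, 7, 4, 13].

[15, 7, 4, 13]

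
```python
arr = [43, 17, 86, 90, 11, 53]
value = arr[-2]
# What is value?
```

arr has length 6. Negative index -2 maps to positive index 6 + (-2) = 4. arr[4] = 11.

11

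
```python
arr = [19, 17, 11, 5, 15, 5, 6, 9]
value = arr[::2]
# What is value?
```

arr has length 8. The slice arr[::2] selects indices [0, 2, 4, 6] (0->19, 2->11, 4->15, 6->6), giving [19, 11, 15, 6].

[19, 11, 15, 6]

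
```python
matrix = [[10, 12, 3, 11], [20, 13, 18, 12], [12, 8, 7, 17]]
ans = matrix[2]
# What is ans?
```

matrix has 3 rows. Row 2 is [12, 8, 7, 17].

[12, 8, 7, 17]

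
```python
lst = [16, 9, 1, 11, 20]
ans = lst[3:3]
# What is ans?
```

lst has length 5. The slice lst[3:3] resolves to an empty index range, so the result is [].

[]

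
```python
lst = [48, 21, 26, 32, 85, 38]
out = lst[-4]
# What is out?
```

lst has length 6. Negative index -4 maps to positive index 6 + (-4) = 2. lst[2] = 26.

26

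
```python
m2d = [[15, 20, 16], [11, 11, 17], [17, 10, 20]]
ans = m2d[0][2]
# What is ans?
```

m2d[0] = [15, 20, 16]. Taking column 2 of that row yields 16.

16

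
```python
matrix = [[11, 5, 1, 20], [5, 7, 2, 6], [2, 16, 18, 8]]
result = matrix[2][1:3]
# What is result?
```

matrix[2] = [2, 16, 18, 8]. matrix[2] has length 4. The slice matrix[2][1:3] selects indices [1, 2] (1->16, 2->18), giving [16, 18].

[16, 18]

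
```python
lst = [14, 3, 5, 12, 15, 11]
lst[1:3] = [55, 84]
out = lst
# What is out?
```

lst starts as [14, 3, 5, 12, 15, 11] (length 6). The slice lst[1:3] covers indices [1, 2] with values [3, 5]. Replacing that slice with [55, 84] (same length) produces [14, 55, 84, 12, 15, 11].

[14, 55, 84, 12, 15, 11]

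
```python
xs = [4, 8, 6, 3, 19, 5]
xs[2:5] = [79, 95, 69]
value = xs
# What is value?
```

xs starts as [4, 8, 6, 3, 19, 5] (length 6). The slice xs[2:5] covers indices [2, 3, 4] with values [6, 3, 19]. Replacing that slice with [79, 95, 69] (same length) produces [4, 8, 79, 95, 69, 5].

[4, 8, 79, 95, 69, 5]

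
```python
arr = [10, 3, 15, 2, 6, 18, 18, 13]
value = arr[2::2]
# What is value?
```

arr has length 8. The slice arr[2::2] selects indices [2, 4, 6] (2->15, 4->6, 6->18), giving [15, 6, 18].

[15, 6, 18]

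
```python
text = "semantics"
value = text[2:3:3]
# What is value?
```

text has length 9. The slice text[2:3:3] selects indices [2] (2->'m'), giving 'm'.

'm'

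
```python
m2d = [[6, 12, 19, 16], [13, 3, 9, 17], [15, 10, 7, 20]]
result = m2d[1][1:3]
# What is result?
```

m2d[1] = [13, 3, 9, 17]. m2d[1] has length 4. The slice m2d[1][1:3] selects indices [1, 2] (1->3, 2->9), giving [3, 9].

[3, 9]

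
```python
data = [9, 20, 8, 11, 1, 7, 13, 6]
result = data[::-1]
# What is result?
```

data has length 8. The slice data[::-1] selects indices [7, 6, 5, 4, 3, 2, 1, 0] (7->6, 6->13, 5->7, 4->1, 3->11, 2->8, 1->20, 0->9), giving [6, 13, 7, 1, 11, 8, 20, 9].

[6, 13, 7, 1, 11, 8, 20, 9]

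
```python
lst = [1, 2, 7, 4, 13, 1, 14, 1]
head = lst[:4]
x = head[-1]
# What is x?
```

lst has length 8. The slice lst[:4] selects indices [0, 1, 2, 3] (0->1, 1->2, 2->7, 3->4), giving [1, 2, 7, 4]. So head = [1, 2, 7, 4]. Then head[-1] = 4.

4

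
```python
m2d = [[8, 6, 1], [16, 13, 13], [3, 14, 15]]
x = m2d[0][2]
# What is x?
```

m2d[0] = [8, 6, 1]. Taking column 2 of that row yields 1.

1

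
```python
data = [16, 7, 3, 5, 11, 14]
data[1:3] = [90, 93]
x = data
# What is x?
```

data starts as [16, 7, 3, 5, 11, 14] (length 6). The slice data[1:3] covers indices [1, 2] with values [7, 3]. Replacing that slice with [90, 93] (same length) produces [16, 90, 93, 5, 11, 14].

[16, 90, 93, 5, 11, 14]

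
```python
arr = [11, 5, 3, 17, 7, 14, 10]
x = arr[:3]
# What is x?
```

arr has length 7. The slice arr[:3] selects indices [0, 1, 2] (0->11, 1->5, 2->3), giving [11, 5, 3].

[11, 5, 3]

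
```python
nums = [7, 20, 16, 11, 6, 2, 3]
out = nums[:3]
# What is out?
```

nums has length 7. The slice nums[:3] selects indices [0, 1, 2] (0->7, 1->20, 2->16), giving [7, 20, 16].

[7, 20, 16]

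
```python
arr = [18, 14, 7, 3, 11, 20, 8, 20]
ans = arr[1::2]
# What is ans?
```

arr has length 8. The slice arr[1::2] selects indices [1, 3, 5, 7] (1->14, 3->3, 5->20, 7->20), giving [14, 3, 20, 20].

[14, 3, 20, 20]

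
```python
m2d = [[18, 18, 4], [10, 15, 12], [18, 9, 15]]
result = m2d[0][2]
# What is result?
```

m2d[0] = [18, 18, 4]. Taking column 2 of that row yields 4.

4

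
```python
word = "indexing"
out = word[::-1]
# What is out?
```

word has length 8. The slice word[::-1] selects indices [7, 6, 5, 4, 3, 2, 1, 0] (7->'g', 6->'n', 5->'i', 4->'x', 3->'e', 2->'d', 1->'n', 0->'i'), giving 'gnixedni'.

'gnixedni'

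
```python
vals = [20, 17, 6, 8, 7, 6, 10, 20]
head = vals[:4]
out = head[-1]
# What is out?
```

vals has length 8. The slice vals[:4] selects indices [0, 1, 2, 3] (0->20, 1->17, 2->6, 3->8), giving [20, 17, 6, 8]. So head = [20, 17, 6, 8]. Then head[-1] = 8.

8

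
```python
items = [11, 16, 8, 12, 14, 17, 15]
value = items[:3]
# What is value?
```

items has length 7. The slice items[:3] selects indices [0, 1, 2] (0->11, 1->16, 2->8), giving [11, 16, 8].

[11, 16, 8]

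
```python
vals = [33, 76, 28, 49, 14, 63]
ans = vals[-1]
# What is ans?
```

vals has length 6. Negative index -1 maps to positive index 6 + (-1) = 5. vals[5] = 63.

63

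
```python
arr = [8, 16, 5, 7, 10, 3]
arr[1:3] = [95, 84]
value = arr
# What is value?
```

arr starts as [8, 16, 5, 7, 10, 3] (length 6). The slice arr[1:3] covers indices [1, 2] with values [16, 5]. Replacing that slice with [95, 84] (same length) produces [8, 95, 84, 7, 10, 3].

[8, 95, 84, 7, 10, 3]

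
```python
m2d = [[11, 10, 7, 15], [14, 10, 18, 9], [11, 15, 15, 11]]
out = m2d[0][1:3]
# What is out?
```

m2d[0] = [11, 10, 7, 15]. m2d[0] has length 4. The slice m2d[0][1:3] selects indices [1, 2] (1->10, 2->7), giving [10, 7].

[10, 7]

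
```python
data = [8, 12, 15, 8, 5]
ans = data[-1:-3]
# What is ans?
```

data has length 5. The slice data[-1:-3] resolves to an empty index range, so the result is [].

[]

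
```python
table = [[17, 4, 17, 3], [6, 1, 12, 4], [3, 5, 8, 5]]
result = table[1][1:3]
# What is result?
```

table[1] = [6, 1, 12, 4]. table[1] has length 4. The slice table[1][1:3] selects indices [1, 2] (1->1, 2->12), giving [1, 12].

[1, 12]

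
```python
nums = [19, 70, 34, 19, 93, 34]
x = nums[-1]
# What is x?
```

nums has length 6. Negative index -1 maps to positive index 6 + (-1) = 5. nums[5] = 34.

34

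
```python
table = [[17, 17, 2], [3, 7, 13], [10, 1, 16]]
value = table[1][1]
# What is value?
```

table[1] = [3, 7, 13]. Taking column 1 of that row yields 7.

7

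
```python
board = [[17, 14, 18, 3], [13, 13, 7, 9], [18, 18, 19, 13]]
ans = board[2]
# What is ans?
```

board has 3 rows. Row 2 is [18, 18, 19, 13].

[18, 18, 19, 13]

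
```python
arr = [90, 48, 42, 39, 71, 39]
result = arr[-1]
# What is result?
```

arr has length 6. Negative index -1 maps to positive index 6 + (-1) = 5. arr[5] = 39.

39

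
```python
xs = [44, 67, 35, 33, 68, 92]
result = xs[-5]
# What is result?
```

xs has length 6. Negative index -5 maps to positive index 6 + (-5) = 1. xs[1] = 67.

67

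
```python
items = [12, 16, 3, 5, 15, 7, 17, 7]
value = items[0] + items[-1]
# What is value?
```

items has length 8. items[0] = 12.
items has length 8. Negative index -1 maps to positive index 8 + (-1) = 7. items[7] = 7.
Sum: 12 + 7 = 19.

19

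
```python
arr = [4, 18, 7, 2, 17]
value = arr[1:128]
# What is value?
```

arr has length 5. The slice arr[1:128] selects indices [1, 2, 3, 4] (1->18, 2->7, 3->2, 4->17), giving [18, 7, 2, 17].

[18, 7, 2, 17]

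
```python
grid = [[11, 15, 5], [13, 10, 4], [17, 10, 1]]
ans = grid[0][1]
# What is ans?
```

grid[0] = [11, 15, 5]. Taking column 1 of that row yields 15.

15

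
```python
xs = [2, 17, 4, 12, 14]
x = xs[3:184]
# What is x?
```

xs has length 5. The slice xs[3:184] selects indices [3, 4] (3->12, 4->14), giving [12, 14].

[12, 14]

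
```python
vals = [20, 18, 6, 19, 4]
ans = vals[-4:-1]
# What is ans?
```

vals has length 5. The slice vals[-4:-1] selects indices [1, 2, 3] (1->18, 2->6, 3->19), giving [18, 6, 19].

[18, 6, 19]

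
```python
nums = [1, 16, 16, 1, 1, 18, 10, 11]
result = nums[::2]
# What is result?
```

nums has length 8. The slice nums[::2] selects indices [0, 2, 4, 6] (0->1, 2->16, 4->1, 6->10), giving [1, 16, 1, 10].

[1, 16, 1, 10]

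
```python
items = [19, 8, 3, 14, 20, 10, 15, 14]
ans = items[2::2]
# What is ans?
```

items has length 8. The slice items[2::2] selects indices [2, 4, 6] (2->3, 4->20, 6->15), giving [3, 20, 15].

[3, 20, 15]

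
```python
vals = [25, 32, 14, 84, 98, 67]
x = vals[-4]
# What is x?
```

vals has length 6. Negative index -4 maps to positive index 6 + (-4) = 2. vals[2] = 14.

14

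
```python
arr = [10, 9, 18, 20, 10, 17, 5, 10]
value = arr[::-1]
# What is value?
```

arr has length 8. The slice arr[::-1] selects indices [7, 6, 5, 4, 3, 2, 1, 0] (7->10, 6->5, 5->17, 4->10, 3->20, 2->18, 1->9, 0->10), giving [10, 5, 17, 10, 20, 18, 9, 10].

[10, 5, 17, 10, 20, 18, 9, 10]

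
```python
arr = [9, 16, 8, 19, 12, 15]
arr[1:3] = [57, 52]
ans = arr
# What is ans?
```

arr starts as [9, 16, 8, 19, 12, 15] (length 6). The slice arr[1:3] covers indices [1, 2] with values [16, 8]. Replacing that slice with [57, 52] (same length) produces [9, 57, 52, 19, 12, 15].

[9, 57, 52, 19, 12, 15]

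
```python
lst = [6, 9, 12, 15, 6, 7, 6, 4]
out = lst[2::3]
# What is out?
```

lst has length 8. The slice lst[2::3] selects indices [2, 5] (2->12, 5->7), giving [12, 7].

[12, 7]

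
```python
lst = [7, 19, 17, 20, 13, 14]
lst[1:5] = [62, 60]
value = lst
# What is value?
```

lst starts as [7, 19, 17, 20, 13, 14] (length 6). The slice lst[1:5] covers indices [1, 2, 3, 4] with values [19, 17, 20, 13]. Replacing that slice with [62, 60] (different length) produces [7, 62, 60, 14].

[7, 62, 60, 14]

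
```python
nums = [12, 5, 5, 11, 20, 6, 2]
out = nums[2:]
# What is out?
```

nums has length 7. The slice nums[2:] selects indices [2, 3, 4, 5, 6] (2->5, 3->11, 4->20, 5->6, 6->2), giving [5, 11, 20, 6, 2].

[5, 11, 20, 6, 2]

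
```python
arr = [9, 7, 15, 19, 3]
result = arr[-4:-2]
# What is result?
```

arr has length 5. The slice arr[-4:-2] selects indices [1, 2] (1->7, 2->15), giving [7, 15].

[7, 15]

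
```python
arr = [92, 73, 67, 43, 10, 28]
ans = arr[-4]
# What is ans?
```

arr has length 6. Negative index -4 maps to positive index 6 + (-4) = 2. arr[2] = 67.

67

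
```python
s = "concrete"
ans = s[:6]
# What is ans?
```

s has length 8. The slice s[:6] selects indices [0, 1, 2, 3, 4, 5] (0->'c', 1->'o', 2->'n', 3->'c', 4->'r', 5->'e'), giving 'concre'.

'concre'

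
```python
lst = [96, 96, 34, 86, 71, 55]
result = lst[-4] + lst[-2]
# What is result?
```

lst has length 6. Negative index -4 maps to positive index 6 + (-4) = 2. lst[2] = 34.
lst has length 6. Negative index -2 maps to positive index 6 + (-2) = 4. lst[4] = 71.
Sum: 34 + 71 = 105.

105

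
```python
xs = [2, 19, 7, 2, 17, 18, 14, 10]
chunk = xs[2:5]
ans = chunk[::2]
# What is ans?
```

xs has length 8. The slice xs[2:5] selects indices [2, 3, 4] (2->7, 3->2, 4->17), giving [7, 2, 17]. So chunk = [7, 2, 17]. chunk has length 3. The slice chunk[::2] selects indices [0, 2] (0->7, 2->17), giving [7, 17].

[7, 17]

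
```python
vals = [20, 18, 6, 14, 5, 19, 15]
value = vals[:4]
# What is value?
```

vals has length 7. The slice vals[:4] selects indices [0, 1, 2, 3] (0->20, 1->18, 2->6, 3->14), giving [20, 18, 6, 14].

[20, 18, 6, 14]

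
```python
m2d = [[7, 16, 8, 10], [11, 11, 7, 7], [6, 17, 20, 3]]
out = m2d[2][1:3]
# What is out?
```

m2d[2] = [6, 17, 20, 3]. m2d[2] has length 4. The slice m2d[2][1:3] selects indices [1, 2] (1->17, 2->20), giving [17, 20].

[17, 20]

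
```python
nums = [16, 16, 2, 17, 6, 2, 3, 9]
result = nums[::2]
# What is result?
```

nums has length 8. The slice nums[::2] selects indices [0, 2, 4, 6] (0->16, 2->2, 4->6, 6->3), giving [16, 2, 6, 3].

[16, 2, 6, 3]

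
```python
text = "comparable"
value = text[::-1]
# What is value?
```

text has length 10. The slice text[::-1] selects indices [9, 8, 7, 6, 5, 4, 3, 2, 1, 0] (9->'e', 8->'l', 7->'b', 6->'a', 5->'r', 4->'a', 3->'p', 2->'m', 1->'o', 0->'c'), giving 'elbarapmoc'.

'elbarapmoc'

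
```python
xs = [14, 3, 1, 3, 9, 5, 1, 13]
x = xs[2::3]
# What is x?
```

xs has length 8. The slice xs[2::3] selects indices [2, 5] (2->1, 5->5), giving [1, 5].

[1, 5]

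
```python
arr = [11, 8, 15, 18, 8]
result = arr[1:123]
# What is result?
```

arr has length 5. The slice arr[1:123] selects indices [1, 2, 3, 4] (1->8, 2->15, 3->18, 4->8), giving [8, 15, 18, 8].

[8, 15, 18, 8]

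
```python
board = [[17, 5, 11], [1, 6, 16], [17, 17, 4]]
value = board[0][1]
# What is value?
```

board[0] = [17, 5, 11]. Taking column 1 of that row yields 5.

5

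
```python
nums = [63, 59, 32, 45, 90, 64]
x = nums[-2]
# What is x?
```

nums has length 6. Negative index -2 maps to positive index 6 + (-2) = 4. nums[4] = 90.

90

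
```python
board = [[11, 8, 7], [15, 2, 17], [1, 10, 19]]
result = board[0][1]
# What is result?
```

board[0] = [11, 8, 7]. Taking column 1 of that row yields 8.

8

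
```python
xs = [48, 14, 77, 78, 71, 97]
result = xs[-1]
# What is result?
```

xs has length 6. Negative index -1 maps to positive index 6 + (-1) = 5. xs[5] = 97.

97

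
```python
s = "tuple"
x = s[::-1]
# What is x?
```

s has length 5. The slice s[::-1] selects indices [4, 3, 2, 1, 0] (4->'e', 3->'l', 2->'p', 1->'u', 0->'t'), giving 'elput'.

'elput'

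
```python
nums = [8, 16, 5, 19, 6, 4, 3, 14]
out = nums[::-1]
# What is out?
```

nums has length 8. The slice nums[::-1] selects indices [7, 6, 5, 4, 3, 2, 1, 0] (7->14, 6->3, 5->4, 4->6, 3->19, 2->5, 1->16, 0->8), giving [14, 3, 4, 6, 19, 5, 16, 8].

[14, 3, 4, 6, 19, 5, 16, 8]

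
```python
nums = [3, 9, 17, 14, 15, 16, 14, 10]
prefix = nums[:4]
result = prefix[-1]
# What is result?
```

nums has length 8. The slice nums[:4] selects indices [0, 1, 2, 3] (0->3, 1->9, 2->17, 3->14), giving [3, 9, 17, 14]. So prefix = [3, 9, 17, 14]. Then prefix[-1] = 14.

14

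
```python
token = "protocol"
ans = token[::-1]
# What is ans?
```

token has length 8. The slice token[::-1] selects indices [7, 6, 5, 4, 3, 2, 1, 0] (7->'l', 6->'o', 5->'c', 4->'o', 3->'t', 2->'o', 1->'r', 0->'p'), giving 'locotorp'.

'locotorp'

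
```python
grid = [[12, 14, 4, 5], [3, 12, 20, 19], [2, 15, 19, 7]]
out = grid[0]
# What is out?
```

grid has 3 rows. Row 0 is [12, 14, 4, 5].

[12, 14, 4, 5]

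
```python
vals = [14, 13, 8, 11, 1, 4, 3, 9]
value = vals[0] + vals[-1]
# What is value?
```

vals has length 8. vals[0] = 14.
vals has length 8. Negative index -1 maps to positive index 8 + (-1) = 7. vals[7] = 9.
Sum: 14 + 9 = 23.

23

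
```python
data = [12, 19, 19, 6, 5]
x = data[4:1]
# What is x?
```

data has length 5. The slice data[4:1] resolves to an empty index range, so the result is [].

[]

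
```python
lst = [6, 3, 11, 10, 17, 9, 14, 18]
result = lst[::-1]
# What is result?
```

lst has length 8. The slice lst[::-1] selects indices [7, 6, 5, 4, 3, 2, 1, 0] (7->18, 6->14, 5->9, 4->17, 3->10, 2->11, 1->3, 0->6), giving [18, 14, 9, 17, 10, 11, 3, 6].

[18, 14, 9, 17, 10, 11, 3, 6]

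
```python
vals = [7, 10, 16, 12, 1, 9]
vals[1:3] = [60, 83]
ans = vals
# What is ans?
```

vals starts as [7, 10, 16, 12, 1, 9] (length 6). The slice vals[1:3] covers indices [1, 2] with values [10, 16]. Replacing that slice with [60, 83] (same length) produces [7, 60, 83, 12, 1, 9].

[7, 60, 83, 12, 1, 9]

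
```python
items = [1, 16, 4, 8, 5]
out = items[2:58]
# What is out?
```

items has length 5. The slice items[2:58] selects indices [2, 3, 4] (2->4, 3->8, 4->5), giving [4, 8, 5].

[4, 8, 5]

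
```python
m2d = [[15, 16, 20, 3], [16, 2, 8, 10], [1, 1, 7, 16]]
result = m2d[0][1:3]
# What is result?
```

m2d[0] = [15, 16, 20, 3]. m2d[0] has length 4. The slice m2d[0][1:3] selects indices [1, 2] (1->16, 2->20), giving [16, 20].

[16, 20]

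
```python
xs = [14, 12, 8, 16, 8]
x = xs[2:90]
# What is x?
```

xs has length 5. The slice xs[2:90] selects indices [2, 3, 4] (2->8, 3->16, 4->8), giving [8, 16, 8].

[8, 16, 8]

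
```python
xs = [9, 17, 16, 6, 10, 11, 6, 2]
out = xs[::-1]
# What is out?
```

xs has length 8. The slice xs[::-1] selects indices [7, 6, 5, 4, 3, 2, 1, 0] (7->2, 6->6, 5->11, 4->10, 3->6, 2->16, 1->17, 0->9), giving [2, 6, 11, 10, 6, 16, 17, 9].

[2, 6, 11, 10, 6, 16, 17, 9]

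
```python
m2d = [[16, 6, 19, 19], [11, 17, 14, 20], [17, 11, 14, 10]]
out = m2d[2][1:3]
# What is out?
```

m2d[2] = [17, 11, 14, 10]. m2d[2] has length 4. The slice m2d[2][1:3] selects indices [1, 2] (1->11, 2->14), giving [11, 14].

[11, 14]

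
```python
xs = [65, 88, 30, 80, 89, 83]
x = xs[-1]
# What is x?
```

xs has length 6. Negative index -1 maps to positive index 6 + (-1) = 5. xs[5] = 83.

83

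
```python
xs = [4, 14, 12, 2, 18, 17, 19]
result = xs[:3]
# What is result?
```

xs has length 7. The slice xs[:3] selects indices [0, 1, 2] (0->4, 1->14, 2->12), giving [4, 14, 12].

[4, 14, 12]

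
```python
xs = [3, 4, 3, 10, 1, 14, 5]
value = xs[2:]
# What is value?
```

xs has length 7. The slice xs[2:] selects indices [2, 3, 4, 5, 6] (2->3, 3->10, 4->1, 5->14, 6->5), giving [3, 10, 1, 14, 5].

[3, 10, 1, 14, 5]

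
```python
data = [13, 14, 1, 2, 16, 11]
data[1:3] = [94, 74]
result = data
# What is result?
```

data starts as [13, 14, 1, 2, 16, 11] (length 6). The slice data[1:3] covers indices [1, 2] with values [14, 1]. Replacing that slice with [94, 74] (same length) produces [13, 94, 74, 2, 16, 11].

[13, 94, 74, 2, 16, 11]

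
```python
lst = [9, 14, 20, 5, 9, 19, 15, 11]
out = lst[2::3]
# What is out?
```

lst has length 8. The slice lst[2::3] selects indices [2, 5] (2->20, 5->19), giving [20, 19].

[20, 19]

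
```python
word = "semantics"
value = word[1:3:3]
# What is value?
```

word has length 9. The slice word[1:3:3] selects indices [1] (1->'e'), giving 'e'.

'e'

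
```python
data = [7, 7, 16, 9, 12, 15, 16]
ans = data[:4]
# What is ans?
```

data has length 7. The slice data[:4] selects indices [0, 1, 2, 3] (0->7, 1->7, 2->16, 3->9), giving [7, 7, 16, 9].

[7, 7, 16, 9]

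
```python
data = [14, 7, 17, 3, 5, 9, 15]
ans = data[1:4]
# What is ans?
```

data has length 7. The slice data[1:4] selects indices [1, 2, 3] (1->7, 2->17, 3->3), giving [7, 17, 3].

[7, 17, 3]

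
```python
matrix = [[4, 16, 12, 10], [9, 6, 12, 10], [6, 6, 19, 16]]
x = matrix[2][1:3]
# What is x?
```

matrix[2] = [6, 6, 19, 16]. matrix[2] has length 4. The slice matrix[2][1:3] selects indices [1, 2] (1->6, 2->19), giving [6, 19].

[6, 19]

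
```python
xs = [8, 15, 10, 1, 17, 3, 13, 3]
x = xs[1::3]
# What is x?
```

xs has length 8. The slice xs[1::3] selects indices [1, 4, 7] (1->15, 4->17, 7->3), giving [15, 17, 3].

[15, 17, 3]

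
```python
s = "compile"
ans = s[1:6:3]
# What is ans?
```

s has length 7. The slice s[1:6:3] selects indices [1, 4] (1->'o', 4->'i'), giving 'oi'.

'oi'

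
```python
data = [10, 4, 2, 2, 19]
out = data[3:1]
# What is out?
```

data has length 5. The slice data[3:1] resolves to an empty index range, so the result is [].

[]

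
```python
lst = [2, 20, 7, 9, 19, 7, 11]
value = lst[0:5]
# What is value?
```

lst has length 7. The slice lst[0:5] selects indices [0, 1, 2, 3, 4] (0->2, 1->20, 2->7, 3->9, 4->19), giving [2, 20, 7, 9, 19].

[2, 20, 7, 9, 19]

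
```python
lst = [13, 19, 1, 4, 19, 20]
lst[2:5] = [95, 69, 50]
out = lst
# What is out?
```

lst starts as [13, 19, 1, 4, 19, 20] (length 6). The slice lst[2:5] covers indices [2, 3, 4] with values [1, 4, 19]. Replacing that slice with [95, 69, 50] (same length) produces [13, 19, 95, 69, 50, 20].

[13, 19, 95, 69, 50, 20]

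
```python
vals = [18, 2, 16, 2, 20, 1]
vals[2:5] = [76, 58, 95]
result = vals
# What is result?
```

vals starts as [18, 2, 16, 2, 20, 1] (length 6). The slice vals[2:5] covers indices [2, 3, 4] with values [16, 2, 20]. Replacing that slice with [76, 58, 95] (same length) produces [18, 2, 76, 58, 95, 1].

[18, 2, 76, 58, 95, 1]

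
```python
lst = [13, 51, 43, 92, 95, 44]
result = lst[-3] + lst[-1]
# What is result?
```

lst has length 6. Negative index -3 maps to positive index 6 + (-3) = 3. lst[3] = 92.
lst has length 6. Negative index -1 maps to positive index 6 + (-1) = 5. lst[5] = 44.
Sum: 92 + 44 = 136.

136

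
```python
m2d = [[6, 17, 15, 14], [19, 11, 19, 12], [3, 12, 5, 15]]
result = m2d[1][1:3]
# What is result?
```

m2d[1] = [19, 11, 19, 12]. m2d[1] has length 4. The slice m2d[1][1:3] selects indices [1, 2] (1->11, 2->19), giving [11, 19].

[11, 19]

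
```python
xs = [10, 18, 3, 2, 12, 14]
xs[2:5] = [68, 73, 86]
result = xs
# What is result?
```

xs starts as [10, 18, 3, 2, 12, 14] (length 6). The slice xs[2:5] covers indices [2, 3, 4] with values [3, 2, 12]. Replacing that slice with [68, 73, 86] (same length) produces [10, 18, 68, 73, 86, 14].

[10, 18, 68, 73, 86, 14]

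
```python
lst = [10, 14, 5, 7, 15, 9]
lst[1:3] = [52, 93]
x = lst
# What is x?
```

lst starts as [10, 14, 5, 7, 15, 9] (length 6). The slice lst[1:3] covers indices [1, 2] with values [14, 5]. Replacing that slice with [52, 93] (same length) produces [10, 52, 93, 7, 15, 9].

[10, 52, 93, 7, 15, 9]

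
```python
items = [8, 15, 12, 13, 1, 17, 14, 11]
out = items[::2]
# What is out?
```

items has length 8. The slice items[::2] selects indices [0, 2, 4, 6] (0->8, 2->12, 4->1, 6->14), giving [8, 12, 1, 14].

[8, 12, 1, 14]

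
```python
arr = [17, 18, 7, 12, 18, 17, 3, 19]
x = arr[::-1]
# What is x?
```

arr has length 8. The slice arr[::-1] selects indices [7, 6, 5, 4, 3, 2, 1, 0] (7->19, 6->3, 5->17, 4->18, 3->12, 2->7, 1->18, 0->17), giving [19, 3, 17, 18, 12, 7, 18, 17].

[19, 3, 17, 18, 12, 7, 18, 17]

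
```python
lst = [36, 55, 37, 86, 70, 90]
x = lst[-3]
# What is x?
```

lst has length 6. Negative index -3 maps to positive index 6 + (-3) = 3. lst[3] = 86.

86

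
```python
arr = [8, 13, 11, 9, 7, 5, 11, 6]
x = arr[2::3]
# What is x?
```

arr has length 8. The slice arr[2::3] selects indices [2, 5] (2->11, 5->5), giving [11, 5].

[11, 5]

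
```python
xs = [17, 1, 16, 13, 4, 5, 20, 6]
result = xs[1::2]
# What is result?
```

xs has length 8. The slice xs[1::2] selects indices [1, 3, 5, 7] (1->1, 3->13, 5->5, 7->6), giving [1, 13, 5, 6].

[1, 13, 5, 6]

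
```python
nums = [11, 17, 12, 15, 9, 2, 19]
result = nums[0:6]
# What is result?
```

nums has length 7. The slice nums[0:6] selects indices [0, 1, 2, 3, 4, 5] (0->11, 1->17, 2->12, 3->15, 4->9, 5->2), giving [11, 17, 12, 15, 9, 2].

[11, 17, 12, 15, 9, 2]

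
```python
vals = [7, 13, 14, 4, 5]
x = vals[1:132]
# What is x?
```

vals has length 5. The slice vals[1:132] selects indices [1, 2, 3, 4] (1->13, 2->14, 3->4, 4->5), giving [13, 14, 4, 5].

[13, 14, 4, 5]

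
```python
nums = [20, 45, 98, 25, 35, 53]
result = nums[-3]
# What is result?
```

nums has length 6. Negative index -3 maps to positive index 6 + (-3) = 3. nums[3] = 25.

25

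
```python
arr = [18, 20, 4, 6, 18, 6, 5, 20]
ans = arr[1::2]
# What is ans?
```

arr has length 8. The slice arr[1::2] selects indices [1, 3, 5, 7] (1->20, 3->6, 5->6, 7->20), giving [20, 6, 6, 20].

[20, 6, 6, 20]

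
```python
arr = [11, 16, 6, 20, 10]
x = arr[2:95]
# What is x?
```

arr has length 5. The slice arr[2:95] selects indices [2, 3, 4] (2->6, 3->20, 4->10), giving [6, 20, 10].

[6, 20, 10]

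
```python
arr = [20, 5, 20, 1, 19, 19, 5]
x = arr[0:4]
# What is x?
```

arr has length 7. The slice arr[0:4] selects indices [0, 1, 2, 3] (0->20, 1->5, 2->20, 3->1), giving [20, 5, 20, 1].

[20, 5, 20, 1]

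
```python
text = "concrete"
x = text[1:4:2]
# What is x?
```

text has length 8. The slice text[1:4:2] selects indices [1, 3] (1->'o', 3->'c'), giving 'oc'.

'oc'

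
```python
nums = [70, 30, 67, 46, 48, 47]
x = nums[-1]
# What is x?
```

nums has length 6. Negative index -1 maps to positive index 6 + (-1) = 5. nums[5] = 47.

47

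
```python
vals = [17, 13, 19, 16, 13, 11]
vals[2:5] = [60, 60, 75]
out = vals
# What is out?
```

vals starts as [17, 13, 19, 16, 13, 11] (length 6). The slice vals[2:5] covers indices [2, 3, 4] with values [19, 16, 13]. Replacing that slice with [60, 60, 75] (same length) produces [17, 13, 60, 60, 75, 11].

[17, 13, 60, 60, 75, 11]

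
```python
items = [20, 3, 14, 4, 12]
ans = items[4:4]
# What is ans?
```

items has length 5. The slice items[4:4] resolves to an empty index range, so the result is [].

[]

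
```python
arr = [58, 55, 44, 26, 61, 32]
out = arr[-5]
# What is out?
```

arr has length 6. Negative index -5 maps to positive index 6 + (-5) = 1. arr[1] = 55.

55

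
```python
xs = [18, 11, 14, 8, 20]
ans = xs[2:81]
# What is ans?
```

xs has length 5. The slice xs[2:81] selects indices [2, 3, 4] (2->14, 3->8, 4->20), giving [14, 8, 20].

[14, 8, 20]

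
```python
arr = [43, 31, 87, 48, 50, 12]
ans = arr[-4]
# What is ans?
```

arr has length 6. Negative index -4 maps to positive index 6 + (-4) = 2. arr[2] = 87.

87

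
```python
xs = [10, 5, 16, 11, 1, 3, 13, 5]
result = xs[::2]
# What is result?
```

xs has length 8. The slice xs[::2] selects indices [0, 2, 4, 6] (0->10, 2->16, 4->1, 6->13), giving [10, 16, 1, 13].

[10, 16, 1, 13]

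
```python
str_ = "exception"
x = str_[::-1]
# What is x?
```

str_ has length 9. The slice str_[::-1] selects indices [8, 7, 6, 5, 4, 3, 2, 1, 0] (8->'n', 7->'o', 6->'i', 5->'t', 4->'p', 3->'e', 2->'c', 1->'x', 0->'e'), giving 'noitpecxe'.

'noitpecxe'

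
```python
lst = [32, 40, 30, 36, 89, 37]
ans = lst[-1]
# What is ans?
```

lst has length 6. Negative index -1 maps to positive index 6 + (-1) = 5. lst[5] = 37.

37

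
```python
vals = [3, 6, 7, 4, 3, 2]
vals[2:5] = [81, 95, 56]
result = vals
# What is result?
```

vals starts as [3, 6, 7, 4, 3, 2] (length 6). The slice vals[2:5] covers indices [2, 3, 4] with values [7, 4, 3]. Replacing that slice with [81, 95, 56] (same length) produces [3, 6, 81, 95, 56, 2].

[3, 6, 81, 95, 56, 2]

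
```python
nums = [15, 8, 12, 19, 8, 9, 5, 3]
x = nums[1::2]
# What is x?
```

nums has length 8. The slice nums[1::2] selects indices [1, 3, 5, 7] (1->8, 3->19, 5->9, 7->3), giving [8, 19, 9, 3].

[8, 19, 9, 3]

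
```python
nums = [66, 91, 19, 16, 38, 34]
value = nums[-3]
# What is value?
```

nums has length 6. Negative index -3 maps to positive index 6 + (-3) = 3. nums[3] = 16.

16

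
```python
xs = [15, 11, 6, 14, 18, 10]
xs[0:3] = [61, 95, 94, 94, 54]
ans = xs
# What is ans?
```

xs starts as [15, 11, 6, 14, 18, 10] (length 6). The slice xs[0:3] covers indices [0, 1, 2] with values [15, 11, 6]. Replacing that slice with [61, 95, 94, 94, 54] (different length) produces [61, 95, 94, 94, 54, 14, 18, 10].

[61, 95, 94, 94, 54, 14, 18, 10]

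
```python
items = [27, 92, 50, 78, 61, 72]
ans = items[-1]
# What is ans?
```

items has length 6. Negative index -1 maps to positive index 6 + (-1) = 5. items[5] = 72.

72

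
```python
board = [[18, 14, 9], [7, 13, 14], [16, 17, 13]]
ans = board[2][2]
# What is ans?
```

board[2] = [16, 17, 13]. Taking column 2 of that row yields 13.

13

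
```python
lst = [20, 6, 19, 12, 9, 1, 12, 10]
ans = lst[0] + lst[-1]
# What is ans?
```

lst has length 8. lst[0] = 20.
lst has length 8. Negative index -1 maps to positive index 8 + (-1) = 7. lst[7] = 10.
Sum: 20 + 10 = 30.

30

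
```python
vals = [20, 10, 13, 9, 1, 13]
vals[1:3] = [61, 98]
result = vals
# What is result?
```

vals starts as [20, 10, 13, 9, 1, 13] (length 6). The slice vals[1:3] covers indices [1, 2] with values [10, 13]. Replacing that slice with [61, 98] (same length) produces [20, 61, 98, 9, 1, 13].

[20, 61, 98, 9, 1, 13]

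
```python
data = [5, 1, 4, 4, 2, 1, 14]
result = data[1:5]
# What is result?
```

data has length 7. The slice data[1:5] selects indices [1, 2, 3, 4] (1->1, 2->4, 3->4, 4->2), giving [1, 4, 4, 2].

[1, 4, 4, 2]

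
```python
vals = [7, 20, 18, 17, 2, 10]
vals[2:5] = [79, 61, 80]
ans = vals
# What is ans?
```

vals starts as [7, 20, 18, 17, 2, 10] (length 6). The slice vals[2:5] covers indices [2, 3, 4] with values [18, 17, 2]. Replacing that slice with [79, 61, 80] (same length) produces [7, 20, 79, 61, 80, 10].

[7, 20, 79, 61, 80, 10]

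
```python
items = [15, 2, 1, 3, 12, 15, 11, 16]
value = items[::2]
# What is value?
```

items has length 8. The slice items[::2] selects indices [0, 2, 4, 6] (0->15, 2->1, 4->12, 6->11), giving [15, 1, 12, 11].

[15, 1, 12, 11]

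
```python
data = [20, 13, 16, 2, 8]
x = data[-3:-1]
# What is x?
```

data has length 5. The slice data[-3:-1] selects indices [2, 3] (2->16, 3->2), giving [16, 2].

[16, 2]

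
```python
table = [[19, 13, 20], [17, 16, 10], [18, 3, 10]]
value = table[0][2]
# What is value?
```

table[0] = [19, 13, 20]. Taking column 2 of that row yields 20.

20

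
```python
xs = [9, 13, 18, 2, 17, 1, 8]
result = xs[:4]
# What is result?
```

xs has length 7. The slice xs[:4] selects indices [0, 1, 2, 3] (0->9, 1->13, 2->18, 3->2), giving [9, 13, 18, 2].

[9, 13, 18, 2]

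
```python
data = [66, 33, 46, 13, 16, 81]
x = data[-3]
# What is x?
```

data has length 6. Negative index -3 maps to positive index 6 + (-3) = 3. data[3] = 13.

13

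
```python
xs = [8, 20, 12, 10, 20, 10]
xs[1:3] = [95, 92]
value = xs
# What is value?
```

xs starts as [8, 20, 12, 10, 20, 10] (length 6). The slice xs[1:3] covers indices [1, 2] with values [20, 12]. Replacing that slice with [95, 92] (same length) produces [8, 95, 92, 10, 20, 10].

[8, 95, 92, 10, 20, 10]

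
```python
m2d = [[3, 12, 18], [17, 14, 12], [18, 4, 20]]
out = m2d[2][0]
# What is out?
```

m2d[2] = [18, 4, 20]. Taking column 0 of that row yields 18.

18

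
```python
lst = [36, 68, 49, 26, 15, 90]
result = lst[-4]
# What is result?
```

lst has length 6. Negative index -4 maps to positive index 6 + (-4) = 2. lst[2] = 49.

49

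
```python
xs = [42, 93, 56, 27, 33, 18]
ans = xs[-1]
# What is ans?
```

xs has length 6. Negative index -1 maps to positive index 6 + (-1) = 5. xs[5] = 18.

18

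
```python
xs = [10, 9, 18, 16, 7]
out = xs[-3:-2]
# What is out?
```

xs has length 5. The slice xs[-3:-2] selects indices [2] (2->18), giving [18].

[18]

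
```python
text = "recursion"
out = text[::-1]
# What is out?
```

text has length 9. The slice text[::-1] selects indices [8, 7, 6, 5, 4, 3, 2, 1, 0] (8->'n', 7->'o', 6->'i', 5->'s', 4->'r', 3->'u', 2->'c', 1->'e', 0->'r'), giving 'noisrucer'.

'noisrucer'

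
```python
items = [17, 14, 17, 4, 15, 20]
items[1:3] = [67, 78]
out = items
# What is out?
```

items starts as [17, 14, 17, 4, 15, 20] (length 6). The slice items[1:3] covers indices [1, 2] with values [14, 17]. Replacing that slice with [67, 78] (same length) produces [17, 67, 78, 4, 15, 20].

[17, 67, 78, 4, 15, 20]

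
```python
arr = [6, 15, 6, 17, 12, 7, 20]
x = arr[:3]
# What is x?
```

arr has length 7. The slice arr[:3] selects indices [0, 1, 2] (0->6, 1->15, 2->6), giving [6, 15, 6].

[6, 15, 6]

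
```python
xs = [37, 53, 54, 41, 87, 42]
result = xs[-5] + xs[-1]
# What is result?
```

xs has length 6. Negative index -5 maps to positive index 6 + (-5) = 1. xs[1] = 53.
xs has length 6. Negative index -1 maps to positive index 6 + (-1) = 5. xs[5] = 42.
Sum: 53 + 42 = 95.

95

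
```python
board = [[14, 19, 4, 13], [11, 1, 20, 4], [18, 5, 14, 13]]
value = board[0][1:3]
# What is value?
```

board[0] = [14, 19, 4, 13]. board[0] has length 4. The slice board[0][1:3] selects indices [1, 2] (1->19, 2->4), giving [19, 4].

[19, 4]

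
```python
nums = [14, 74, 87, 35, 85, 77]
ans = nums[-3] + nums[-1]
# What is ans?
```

nums has length 6. Negative index -3 maps to positive index 6 + (-3) = 3. nums[3] = 35.
nums has length 6. Negative index -1 maps to positive index 6 + (-1) = 5. nums[5] = 77.
Sum: 35 + 77 = 112.

112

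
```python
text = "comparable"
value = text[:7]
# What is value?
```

text has length 10. The slice text[:7] selects indices [0, 1, 2, 3, 4, 5, 6] (0->'c', 1->'o', 2->'m', 3->'p', 4->'a', 5->'r', 6->'a'), giving 'compara'.

'compara'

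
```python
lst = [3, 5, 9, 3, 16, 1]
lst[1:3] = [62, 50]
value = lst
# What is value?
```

lst starts as [3, 5, 9, 3, 16, 1] (length 6). The slice lst[1:3] covers indices [1, 2] with values [5, 9]. Replacing that slice with [62, 50] (same length) produces [3, 62, 50, 3, 16, 1].

[3, 62, 50, 3, 16, 1]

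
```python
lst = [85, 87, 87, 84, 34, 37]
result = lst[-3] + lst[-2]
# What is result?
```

lst has length 6. Negative index -3 maps to positive index 6 + (-3) = 3. lst[3] = 84.
lst has length 6. Negative index -2 maps to positive index 6 + (-2) = 4. lst[4] = 34.
Sum: 84 + 34 = 118.

118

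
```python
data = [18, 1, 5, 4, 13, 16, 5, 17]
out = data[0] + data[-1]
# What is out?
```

data has length 8. data[0] = 18.
data has length 8. Negative index -1 maps to positive index 8 + (-1) = 7. data[7] = 17.
Sum: 18 + 17 = 35.

35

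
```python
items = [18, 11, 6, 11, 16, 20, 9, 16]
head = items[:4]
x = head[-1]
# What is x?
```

items has length 8. The slice items[:4] selects indices [0, 1, 2, 3] (0->18, 1->11, 2->6, 3->11), giving [18, 11, 6, 11]. So head = [18, 11, 6, 11]. Then head[-1] = 11.

11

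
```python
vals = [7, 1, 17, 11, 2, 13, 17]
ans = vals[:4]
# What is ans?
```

vals has length 7. The slice vals[:4] selects indices [0, 1, 2, 3] (0->7, 1->1, 2->17, 3->11), giving [7, 1, 17, 11].

[7, 1, 17, 11]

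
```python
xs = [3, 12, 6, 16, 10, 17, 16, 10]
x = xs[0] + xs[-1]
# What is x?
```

xs has length 8. xs[0] = 3.
xs has length 8. Negative index -1 maps to positive index 8 + (-1) = 7. xs[7] = 10.
Sum: 3 + 10 = 13.

13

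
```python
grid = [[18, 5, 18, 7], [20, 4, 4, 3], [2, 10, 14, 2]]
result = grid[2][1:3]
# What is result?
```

grid[2] = [2, 10, 14, 2]. grid[2] has length 4. The slice grid[2][1:3] selects indices [1, 2] (1->10, 2->14), giving [10, 14].

[10, 14]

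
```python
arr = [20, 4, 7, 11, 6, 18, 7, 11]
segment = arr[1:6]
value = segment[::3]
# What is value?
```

arr has length 8. The slice arr[1:6] selects indices [1, 2, 3, 4, 5] (1->4, 2->7, 3->11, 4->6, 5->18), giving [4, 7, 11, 6, 18]. So segment = [4, 7, 11, 6, 18]. segment has length 5. The slice segment[::3] selects indices [0, 3] (0->4, 3->6), giving [4, 6].

[4, 6]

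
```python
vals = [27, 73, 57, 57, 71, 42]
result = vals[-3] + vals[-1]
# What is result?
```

vals has length 6. Negative index -3 maps to positive index 6 + (-3) = 3. vals[3] = 57.
vals has length 6. Negative index -1 maps to positive index 6 + (-1) = 5. vals[5] = 42.
Sum: 57 + 42 = 99.

99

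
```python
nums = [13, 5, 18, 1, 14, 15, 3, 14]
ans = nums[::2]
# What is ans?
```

nums has length 8. The slice nums[::2] selects indices [0, 2, 4, 6] (0->13, 2->18, 4->14, 6->3), giving [13, 18, 14, 3].

[13, 18, 14, 3]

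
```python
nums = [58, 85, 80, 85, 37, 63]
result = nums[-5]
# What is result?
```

nums has length 6. Negative index -5 maps to positive index 6 + (-5) = 1. nums[1] = 85.

85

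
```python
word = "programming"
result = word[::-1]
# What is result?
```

word has length 11. The slice word[::-1] selects indices [10, 9, 8, 7, 6, 5, 4, 3, 2, 1, 0] (10->'g', 9->'n', 8->'i', 7->'m', 6->'m', 5->'a', 4->'r', 3->'g', 2->'o', 1->'r', 0->'p'), giving 'gnimmargorp'.

'gnimmargorp'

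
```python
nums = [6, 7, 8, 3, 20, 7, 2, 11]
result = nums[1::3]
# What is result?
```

nums has length 8. The slice nums[1::3] selects indices [1, 4, 7] (1->7, 4->20, 7->11), giving [7, 20, 11].

[7, 20, 11]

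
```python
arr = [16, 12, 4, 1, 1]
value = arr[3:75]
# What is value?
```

arr has length 5. The slice arr[3:75] selects indices [3, 4] (3->1, 4->1), giving [1, 1].

[1, 1]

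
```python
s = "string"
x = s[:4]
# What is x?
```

s has length 6. The slice s[:4] selects indices [0, 1, 2, 3] (0->'s', 1->'t', 2->'r', 3->'i'), giving 'stri'.

'stri'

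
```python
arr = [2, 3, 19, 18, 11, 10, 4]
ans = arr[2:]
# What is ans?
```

arr has length 7. The slice arr[2:] selects indices [2, 3, 4, 5, 6] (2->19, 3->18, 4->11, 5->10, 6->4), giving [19, 18, 11, 10, 4].

[19, 18, 11, 10, 4]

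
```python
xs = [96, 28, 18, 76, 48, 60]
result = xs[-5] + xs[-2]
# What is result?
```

xs has length 6. Negative index -5 maps to positive index 6 + (-5) = 1. xs[1] = 28.
xs has length 6. Negative index -2 maps to positive index 6 + (-2) = 4. xs[4] = 48.
Sum: 28 + 48 = 76.

76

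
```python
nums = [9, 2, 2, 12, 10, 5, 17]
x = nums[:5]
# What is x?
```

nums has length 7. The slice nums[:5] selects indices [0, 1, 2, 3, 4] (0->9, 1->2, 2->2, 3->12, 4->10), giving [9, 2, 2, 12, 10].

[9, 2, 2, 12, 10]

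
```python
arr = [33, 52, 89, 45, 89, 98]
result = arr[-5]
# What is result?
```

arr has length 6. Negative index -5 maps to positive index 6 + (-5) = 1. arr[1] = 52.

52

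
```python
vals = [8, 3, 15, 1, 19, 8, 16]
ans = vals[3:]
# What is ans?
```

vals has length 7. The slice vals[3:] selects indices [3, 4, 5, 6] (3->1, 4->19, 5->8, 6->16), giving [1, 19, 8, 16].

[1, 19, 8, 16]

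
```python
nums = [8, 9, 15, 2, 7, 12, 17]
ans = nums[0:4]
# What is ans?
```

nums has length 7. The slice nums[0:4] selects indices [0, 1, 2, 3] (0->8, 1->9, 2->15, 3->2), giving [8, 9, 15, 2].

[8, 9, 15, 2]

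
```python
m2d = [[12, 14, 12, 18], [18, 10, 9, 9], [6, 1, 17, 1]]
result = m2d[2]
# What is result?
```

m2d has 3 rows. Row 2 is [6, 1, 17, 1].

[6, 1, 17, 1]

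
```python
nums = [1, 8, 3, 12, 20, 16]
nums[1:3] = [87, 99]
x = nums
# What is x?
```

nums starts as [1, 8, 3, 12, 20, 16] (length 6). The slice nums[1:3] covers indices [1, 2] with values [8, 3]. Replacing that slice with [87, 99] (same length) produces [1, 87, 99, 12, 20, 16].

[1, 87, 99, 12, 20, 16]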